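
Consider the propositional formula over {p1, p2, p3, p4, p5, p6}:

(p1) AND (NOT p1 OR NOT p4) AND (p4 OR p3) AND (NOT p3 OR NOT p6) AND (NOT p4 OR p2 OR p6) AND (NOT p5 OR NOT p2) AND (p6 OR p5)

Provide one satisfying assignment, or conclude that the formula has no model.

p1: true,  p2: false,  p3: true,  p4: false,  p5: true,  p6: false

(p1) alone gives p1 = true.
(NOT p4) alone gives p4 = false.
(p3) alone gives p3 = true.
(NOT p6) alone gives p6 = false.
(p5) alone gives p5 = true.
(NOT p2) alone gives p2 = false.
All clauses are satisfied.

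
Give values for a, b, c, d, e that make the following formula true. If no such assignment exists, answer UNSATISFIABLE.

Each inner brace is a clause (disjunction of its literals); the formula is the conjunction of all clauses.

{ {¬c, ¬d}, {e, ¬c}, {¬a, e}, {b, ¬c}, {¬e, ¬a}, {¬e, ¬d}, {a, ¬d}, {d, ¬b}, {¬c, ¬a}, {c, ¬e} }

Branch on c: set c = False.
The clause (¬e) is unit, so e = False.
The clause (¬a) is unit, so a = False.
The clause (¬d) is unit, so d = False.
The clause (¬b) is unit, so b = False.
This assignment satisfies each clause.

a=False; b=False; c=False; d=False; e=False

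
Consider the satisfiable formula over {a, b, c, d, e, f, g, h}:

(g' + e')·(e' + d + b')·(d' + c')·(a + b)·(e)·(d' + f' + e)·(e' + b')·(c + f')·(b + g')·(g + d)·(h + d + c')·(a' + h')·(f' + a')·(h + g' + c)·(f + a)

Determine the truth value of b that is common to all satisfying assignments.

False

Suppose b = 1.
(e) alone gives e = 1.
That conflicts with the unit clause (e').
So every satisfying assignment has b = False.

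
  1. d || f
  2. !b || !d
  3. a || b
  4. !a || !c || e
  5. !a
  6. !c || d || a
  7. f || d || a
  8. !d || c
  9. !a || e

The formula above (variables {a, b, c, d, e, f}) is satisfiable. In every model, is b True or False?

True

Suppose b = false.
From the singleton clause (a), a = true.
That conflicts with the unit clause (!a).
So every satisfying assignment has b = True.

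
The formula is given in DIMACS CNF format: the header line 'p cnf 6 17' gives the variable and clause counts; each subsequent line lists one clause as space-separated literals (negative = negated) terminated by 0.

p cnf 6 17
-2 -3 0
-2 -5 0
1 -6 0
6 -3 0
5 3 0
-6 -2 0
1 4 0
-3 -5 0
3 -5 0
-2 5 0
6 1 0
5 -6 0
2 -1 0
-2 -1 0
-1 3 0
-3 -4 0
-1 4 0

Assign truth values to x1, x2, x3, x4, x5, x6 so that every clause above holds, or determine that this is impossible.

Branch on x2: set x2 = False.
(¬x1) alone gives x1 = False.
(¬x6) alone gives x6 = False.
That conflicts with the unit clause (x6).
Undo x2 and try x2 = True.
(¬x3) alone gives x3 = False.
(¬x5) alone gives x5 = False.
That conflicts with the unit clause (x5).
Both values of x2 lead to a conflict.

UNSATISFIABLE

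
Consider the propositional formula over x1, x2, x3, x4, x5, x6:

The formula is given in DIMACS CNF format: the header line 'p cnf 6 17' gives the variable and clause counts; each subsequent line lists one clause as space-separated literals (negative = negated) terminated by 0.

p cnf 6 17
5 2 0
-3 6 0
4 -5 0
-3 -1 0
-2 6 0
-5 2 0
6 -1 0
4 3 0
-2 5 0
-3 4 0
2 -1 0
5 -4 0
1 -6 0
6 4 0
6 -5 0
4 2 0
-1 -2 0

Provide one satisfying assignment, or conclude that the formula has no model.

UNSATISFIABLE

Case x5 = True:
(x4) alone gives x4 = True.
(x2) alone gives x2 = True.
(x6) alone gives x6 = True.
(x1) alone gives x1 = True.
Now (¬x1) is unsatisfied and unit — conflict.
That branch fails; take x5 = False instead.
(x2) alone gives x2 = True.
Now (¬x2) is unsatisfied and unit — conflict.
Neither x5 = True nor x5 = False works.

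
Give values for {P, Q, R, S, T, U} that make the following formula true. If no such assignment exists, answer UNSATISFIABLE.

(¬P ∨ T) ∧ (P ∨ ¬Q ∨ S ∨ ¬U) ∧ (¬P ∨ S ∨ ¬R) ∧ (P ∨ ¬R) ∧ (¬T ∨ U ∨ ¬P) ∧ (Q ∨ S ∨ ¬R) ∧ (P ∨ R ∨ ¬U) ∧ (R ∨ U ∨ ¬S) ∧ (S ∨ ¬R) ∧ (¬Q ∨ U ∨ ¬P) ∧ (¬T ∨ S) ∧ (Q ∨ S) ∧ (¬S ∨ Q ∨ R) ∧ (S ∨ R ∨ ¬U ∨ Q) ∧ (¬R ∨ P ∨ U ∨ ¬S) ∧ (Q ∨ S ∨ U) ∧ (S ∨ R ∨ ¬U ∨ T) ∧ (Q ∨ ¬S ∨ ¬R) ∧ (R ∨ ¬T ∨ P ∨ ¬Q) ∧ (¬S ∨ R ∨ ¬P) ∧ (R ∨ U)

P=True,  Q=True,  R=True,  S=True,  T=True,  U=True

Case P = True:
From the singleton clause (T), T = True.
From the singleton clause (U), U = True.
From the singleton clause (S), S = True.
From the singleton clause (R), R = True.
From the singleton clause (Q), Q = True.
All clauses are satisfied.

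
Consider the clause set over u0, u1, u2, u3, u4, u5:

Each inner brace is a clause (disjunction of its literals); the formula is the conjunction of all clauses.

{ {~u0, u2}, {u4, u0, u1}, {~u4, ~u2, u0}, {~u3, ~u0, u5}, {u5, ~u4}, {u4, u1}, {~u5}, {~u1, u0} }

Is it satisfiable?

The clause (~u5) is unit, so u5 = 0.
The clause (~u4) is unit, so u4 = 0.
The clause (u1) is unit, so u1 = 1.
The clause (u0) is unit, so u0 = 1.
The clause (u2) is unit, so u2 = 1.
The clause (~u3) is unit, so u3 = 0.
Every clause now holds.
A satisfying assignment: u0: 1, u1: 1, u2: 1, u3: 0, u4: 0, u5: 0.

Yes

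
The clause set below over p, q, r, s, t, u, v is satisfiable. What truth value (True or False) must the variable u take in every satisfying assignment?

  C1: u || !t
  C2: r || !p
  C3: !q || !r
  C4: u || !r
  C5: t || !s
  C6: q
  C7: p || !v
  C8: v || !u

False

Suppose u = true.
(q) alone gives q = true.
(!r) alone gives r = false.
(!p) alone gives p = false.
(!v) alone gives v = false.
That conflicts with the unit clause (v).
So every satisfying assignment has u = False.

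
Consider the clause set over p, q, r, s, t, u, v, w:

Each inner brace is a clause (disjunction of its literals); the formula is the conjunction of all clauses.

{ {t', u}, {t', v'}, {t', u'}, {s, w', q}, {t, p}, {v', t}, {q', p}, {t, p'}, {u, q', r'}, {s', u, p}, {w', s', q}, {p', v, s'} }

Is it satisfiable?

Try t = 0.
From the singleton clause (p), p = 1.
Now (p') is unsatisfied and unit — conflict.
Undo t and try t = 1.
From the singleton clause (u), u = 1.
Now (u') is unsatisfied and unit — conflict.
Both values of t lead to a conflict.
No assignment satisfies every clause.

No, unsatisfiable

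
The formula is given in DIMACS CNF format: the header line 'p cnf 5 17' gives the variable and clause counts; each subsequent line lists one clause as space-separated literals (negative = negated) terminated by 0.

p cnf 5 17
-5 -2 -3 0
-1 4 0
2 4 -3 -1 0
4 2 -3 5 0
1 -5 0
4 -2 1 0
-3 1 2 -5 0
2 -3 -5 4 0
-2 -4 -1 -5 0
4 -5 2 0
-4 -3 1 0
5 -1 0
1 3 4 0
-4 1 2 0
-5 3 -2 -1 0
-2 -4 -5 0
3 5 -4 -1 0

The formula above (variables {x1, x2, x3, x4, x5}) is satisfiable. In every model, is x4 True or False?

True

Suppose x4 = False.
Unit clause (¬x1) forces x1 = False.
Unit clause (¬x5) forces x5 = False.
Unit clause (¬x2) forces x2 = False.
Unit clause (¬x3) forces x3 = False.
That conflicts with the unit clause (x3).
So every satisfying assignment has x4 = True.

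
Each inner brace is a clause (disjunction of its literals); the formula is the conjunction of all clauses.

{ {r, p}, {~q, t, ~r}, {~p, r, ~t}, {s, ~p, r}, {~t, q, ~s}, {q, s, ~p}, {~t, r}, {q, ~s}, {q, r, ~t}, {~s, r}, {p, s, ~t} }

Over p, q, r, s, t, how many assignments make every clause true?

There are 2^5 = 32 truth assignments over (p, q, r, s, t).
Split on q. With q = 1, the clauses containing q are satisfied and ~q drops from the rest; 3 of the 2^4 = 16 assignments to the other variables satisfy what remains.
With q = 0, by the same count on the reduced clause set, 1 assignment works.
(One model: p=F, q=F, r=T, s=F, t=F.)
Total: 3 + 1 = 4.

4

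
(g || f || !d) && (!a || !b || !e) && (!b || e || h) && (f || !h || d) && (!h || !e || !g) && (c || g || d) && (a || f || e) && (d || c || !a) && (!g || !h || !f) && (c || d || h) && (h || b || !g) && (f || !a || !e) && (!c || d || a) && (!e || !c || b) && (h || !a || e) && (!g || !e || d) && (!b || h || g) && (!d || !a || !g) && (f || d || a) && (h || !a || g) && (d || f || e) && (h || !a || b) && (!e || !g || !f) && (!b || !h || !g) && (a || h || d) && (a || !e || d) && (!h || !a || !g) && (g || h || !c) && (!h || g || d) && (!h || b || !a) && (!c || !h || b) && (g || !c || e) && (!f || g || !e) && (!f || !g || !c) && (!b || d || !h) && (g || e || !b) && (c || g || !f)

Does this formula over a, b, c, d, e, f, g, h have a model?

Satisfiable

Branch on g: set g = true.
Branch on h: set h = false.
The clause (b) is unit, so b = true.
The clause (e) is unit, so e = true.
The clause (!a) is unit, so a = false.
The clause (d) is unit, so d = true.
The clause (!f) is unit, so f = false.
Every clause is now satisfied; c is unconstrained.
A satisfying assignment: a: false,  b: true,  c: false,  d: true,  e: true,  f: false,  g: true,  h: false.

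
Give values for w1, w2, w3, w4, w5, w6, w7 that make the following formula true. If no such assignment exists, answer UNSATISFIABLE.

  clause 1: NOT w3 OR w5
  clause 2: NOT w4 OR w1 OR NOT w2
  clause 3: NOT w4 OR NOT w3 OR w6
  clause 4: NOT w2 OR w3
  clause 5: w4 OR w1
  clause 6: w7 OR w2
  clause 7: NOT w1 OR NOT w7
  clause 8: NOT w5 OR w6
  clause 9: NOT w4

Unit clause (NOT w4) forces w4 = false.
Unit clause (w1) forces w1 = true.
Unit clause (NOT w7) forces w7 = false.
Unit clause (w2) forces w2 = true.
Unit clause (w3) forces w3 = true.
Unit clause (w5) forces w5 = true.
Unit clause (w6) forces w6 = true.
Every clause now holds.

w1 ↦ true; w2 ↦ true; w3 ↦ true; w4 ↦ false; w5 ↦ true; w6 ↦ true; w7 ↦ false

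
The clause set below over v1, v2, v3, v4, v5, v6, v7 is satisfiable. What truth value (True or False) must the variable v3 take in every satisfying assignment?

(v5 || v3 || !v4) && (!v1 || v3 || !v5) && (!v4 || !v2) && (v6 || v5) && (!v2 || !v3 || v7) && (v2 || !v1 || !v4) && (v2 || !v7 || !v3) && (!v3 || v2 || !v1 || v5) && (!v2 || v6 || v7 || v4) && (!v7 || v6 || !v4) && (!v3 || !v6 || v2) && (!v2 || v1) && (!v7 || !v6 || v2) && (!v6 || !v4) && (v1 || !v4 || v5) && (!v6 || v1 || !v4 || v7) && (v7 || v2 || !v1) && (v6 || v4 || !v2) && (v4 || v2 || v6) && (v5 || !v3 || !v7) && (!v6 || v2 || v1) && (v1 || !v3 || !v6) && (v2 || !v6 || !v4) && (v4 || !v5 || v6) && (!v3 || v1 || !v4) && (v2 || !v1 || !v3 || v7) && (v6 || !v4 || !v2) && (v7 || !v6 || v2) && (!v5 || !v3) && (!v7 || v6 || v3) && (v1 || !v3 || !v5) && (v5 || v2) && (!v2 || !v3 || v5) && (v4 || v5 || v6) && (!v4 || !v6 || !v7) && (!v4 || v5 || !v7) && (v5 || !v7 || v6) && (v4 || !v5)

Suppose v3 = true.
The clause (!v5) is unit, so v5 = false.
The clause (v6) is unit, so v6 = true.
The clause (v2) is unit, so v2 = true.
Now (!v2) is unsatisfied and unit — conflict.
So every satisfying assignment has v3 = False.

False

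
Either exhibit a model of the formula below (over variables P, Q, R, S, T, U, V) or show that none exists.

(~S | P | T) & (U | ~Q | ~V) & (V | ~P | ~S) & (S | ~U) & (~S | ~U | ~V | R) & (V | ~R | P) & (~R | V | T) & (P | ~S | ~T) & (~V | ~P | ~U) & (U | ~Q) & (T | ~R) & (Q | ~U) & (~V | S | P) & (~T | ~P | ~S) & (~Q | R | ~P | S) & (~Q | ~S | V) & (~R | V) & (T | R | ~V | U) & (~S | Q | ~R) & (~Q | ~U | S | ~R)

Case S = 0:
(~U) alone gives U = 0.
(~Q) alone gives Q = 0.
Case T = 1:
Case V = 1:
(P) alone gives P = 1.
Every clause is now satisfied; R is unconstrained.

P: 1,  Q: 0,  R: 1,  S: 0,  T: 1,  U: 0,  V: 1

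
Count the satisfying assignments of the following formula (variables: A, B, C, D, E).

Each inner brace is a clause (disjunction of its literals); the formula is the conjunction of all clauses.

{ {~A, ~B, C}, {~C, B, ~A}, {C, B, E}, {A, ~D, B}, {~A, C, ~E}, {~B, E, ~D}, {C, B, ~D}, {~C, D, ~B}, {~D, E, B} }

There are 2^5 = 32 truth assignments over (A, B, C, D, E).
Split on C. With C = 1, the clauses containing C are satisfied and ~C drops from the rest; 4 of the 2^4 = 16 assignments to the other variables satisfy what remains.
With C = 0, by the same count on the reduced clause set, 4 assignments work.
(One model: A=F, B=F, C=F, D=F, E=T.)
Total: 4 + 4 = 8.

8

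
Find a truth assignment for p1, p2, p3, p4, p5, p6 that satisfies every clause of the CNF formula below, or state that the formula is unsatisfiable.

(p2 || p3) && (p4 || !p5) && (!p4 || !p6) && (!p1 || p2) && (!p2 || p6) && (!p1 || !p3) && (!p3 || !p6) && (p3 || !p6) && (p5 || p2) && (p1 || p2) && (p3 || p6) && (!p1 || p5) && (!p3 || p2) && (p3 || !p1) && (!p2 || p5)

Try p2 = true.
From the singleton clause (p6), p6 = true.
From the singleton clause (!p4), p4 = false.
From the singleton clause (!p5), p5 = false.
Now (p5) is unsatisfied and unit — conflict.
So p2 must be the other value — set p2 = false.
From the singleton clause (p3), p3 = true.
Now (!p3) is unsatisfied and unit — conflict.
Neither p2 = true nor p2 = false works.

UNSATISFIABLE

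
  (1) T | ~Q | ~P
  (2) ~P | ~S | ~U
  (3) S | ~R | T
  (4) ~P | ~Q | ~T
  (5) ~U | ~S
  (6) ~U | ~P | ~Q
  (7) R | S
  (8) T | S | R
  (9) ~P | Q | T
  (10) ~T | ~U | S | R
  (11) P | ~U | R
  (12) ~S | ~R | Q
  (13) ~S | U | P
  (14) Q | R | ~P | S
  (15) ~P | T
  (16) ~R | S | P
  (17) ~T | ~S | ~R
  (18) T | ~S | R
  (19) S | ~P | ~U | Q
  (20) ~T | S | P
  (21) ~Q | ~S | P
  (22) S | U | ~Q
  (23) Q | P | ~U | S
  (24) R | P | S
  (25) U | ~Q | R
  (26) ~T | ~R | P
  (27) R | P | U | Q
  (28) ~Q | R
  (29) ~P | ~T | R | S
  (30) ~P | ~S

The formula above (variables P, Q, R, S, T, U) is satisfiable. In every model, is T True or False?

Suppose T = 0.
Unit clause (~P) forces P = 0.
Branch on S: set S = 1.
Unit clause (~U) forces U = 0.
Now (U) is unsatisfied and unit — conflict.
Backtrack on S: now try S = 0.
Unit clause (~R) forces R = 0.
Now (R) is unsatisfied and unit — conflict.
Either choice for S ends in contradiction.
So every satisfying assignment has T = True.

True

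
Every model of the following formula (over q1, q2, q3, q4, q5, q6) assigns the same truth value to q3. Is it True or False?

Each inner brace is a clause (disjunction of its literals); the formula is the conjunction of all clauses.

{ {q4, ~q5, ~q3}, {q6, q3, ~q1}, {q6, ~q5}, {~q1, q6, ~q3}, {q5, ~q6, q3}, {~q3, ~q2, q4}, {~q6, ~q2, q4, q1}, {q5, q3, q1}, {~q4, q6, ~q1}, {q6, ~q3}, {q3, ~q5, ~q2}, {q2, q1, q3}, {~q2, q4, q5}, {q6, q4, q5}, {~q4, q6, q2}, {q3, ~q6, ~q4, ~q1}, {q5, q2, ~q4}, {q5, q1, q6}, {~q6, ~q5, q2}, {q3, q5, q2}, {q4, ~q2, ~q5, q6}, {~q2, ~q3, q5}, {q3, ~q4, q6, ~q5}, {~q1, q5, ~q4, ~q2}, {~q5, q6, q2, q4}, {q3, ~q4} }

Suppose q3 = 0.
From the singleton clause (~q4), q4 = 0.
Try q6 = 1.
From the singleton clause (q5), q5 = 1.
From the singleton clause (~q2), q2 = 0.
Now (q2) is unsatisfied and unit — conflict.
Backtrack on q6: now try q6 = 0.
From the singleton clause (~q1), q1 = 0.
From the singleton clause (~q5), q5 = 0.
Now (q5) is unsatisfied and unit — conflict.
Either choice for q6 ends in contradiction.
So every satisfying assignment has q3 = True.

True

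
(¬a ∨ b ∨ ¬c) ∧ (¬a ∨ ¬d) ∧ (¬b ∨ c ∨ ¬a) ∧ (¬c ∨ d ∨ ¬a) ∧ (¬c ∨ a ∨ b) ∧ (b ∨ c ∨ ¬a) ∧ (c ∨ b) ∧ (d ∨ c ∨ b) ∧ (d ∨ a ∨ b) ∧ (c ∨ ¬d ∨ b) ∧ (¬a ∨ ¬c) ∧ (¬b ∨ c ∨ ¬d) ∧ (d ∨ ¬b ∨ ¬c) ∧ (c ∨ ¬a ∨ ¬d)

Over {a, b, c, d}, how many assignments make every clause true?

There are 2^4 = 16 truth assignments over (a, b, c, d).
Check each against the 14 clauses (columns in the order a, b, c, d):
  F F F F  ✗ fails (c ∨ b)
  F F F T  ✗ fails (c ∨ b)
  F F T F  ✗ fails (¬c ∨ a ∨ b)
  F F T T  ✗ fails (¬c ∨ a ∨ b)
  F T F F  ✓ satisfies all
  F T F T  ✗ fails (¬b ∨ c ∨ ¬d)
  F T T F  ✗ fails (d ∨ ¬b ∨ ¬c)
  F T T T  ✓ satisfies all
  T F F F  ✗ fails (b ∨ c ∨ ¬a)
  T F F T  ✗ fails (¬a ∨ ¬d)
  T F T F  ✗ fails (¬a ∨ b ∨ ¬c)
  T F T T  ✗ fails (¬a ∨ b ∨ ¬c)
  T T F F  ✗ fails (¬b ∨ c ∨ ¬a)
  T T F T  ✗ fails (¬a ∨ ¬d)
  T T T F  ✗ fails (¬c ∨ d ∨ ¬a)
  T T T T  ✗ fails (¬a ∨ ¬d)
2 of the 16 rows are models.

2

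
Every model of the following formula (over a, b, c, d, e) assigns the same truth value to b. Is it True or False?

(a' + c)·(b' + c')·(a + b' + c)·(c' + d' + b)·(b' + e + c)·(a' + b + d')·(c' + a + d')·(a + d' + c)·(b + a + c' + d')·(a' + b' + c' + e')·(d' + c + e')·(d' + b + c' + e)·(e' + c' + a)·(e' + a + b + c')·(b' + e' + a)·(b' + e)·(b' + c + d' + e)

False

Suppose b = 1.
The clause (c') is unit, so c = 0.
The clause (a') is unit, so a = 0.
But (a) is also a unit clause — contradiction.
So every satisfying assignment has b = False.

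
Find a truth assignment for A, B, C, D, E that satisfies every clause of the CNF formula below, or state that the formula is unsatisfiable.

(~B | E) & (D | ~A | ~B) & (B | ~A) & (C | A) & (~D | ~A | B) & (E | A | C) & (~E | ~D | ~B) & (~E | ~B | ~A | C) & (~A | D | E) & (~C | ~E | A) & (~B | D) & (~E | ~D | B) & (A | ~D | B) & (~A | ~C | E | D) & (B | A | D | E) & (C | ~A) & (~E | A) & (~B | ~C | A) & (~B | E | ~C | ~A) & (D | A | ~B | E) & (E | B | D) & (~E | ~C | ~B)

UNSATISFIABLE

Case B = 0:
Unit clause (~A) forces A = 0.
Unit clause (C) forces C = 1.
Unit clause (~E) forces E = 0.
Unit clause (~D) forces D = 0.
But (D) is also a unit clause — contradiction.
So B must be the other value — set B = 1.
Unit clause (E) forces E = 1.
Unit clause (~D) forces D = 0.
But (D) is also a unit clause — contradiction.
Neither B = 1 nor B = 0 works.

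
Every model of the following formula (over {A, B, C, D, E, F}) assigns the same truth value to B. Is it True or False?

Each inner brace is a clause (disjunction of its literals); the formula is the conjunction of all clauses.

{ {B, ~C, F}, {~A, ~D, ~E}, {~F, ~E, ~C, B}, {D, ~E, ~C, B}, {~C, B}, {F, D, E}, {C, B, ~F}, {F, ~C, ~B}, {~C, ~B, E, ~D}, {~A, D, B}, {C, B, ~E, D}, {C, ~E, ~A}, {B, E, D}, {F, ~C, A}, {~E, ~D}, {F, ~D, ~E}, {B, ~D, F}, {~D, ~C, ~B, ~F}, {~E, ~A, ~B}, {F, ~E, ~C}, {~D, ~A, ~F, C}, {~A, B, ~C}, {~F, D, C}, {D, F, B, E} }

True

Suppose B = 0.
The clause (~C) is unit, so C = 0.
The clause (~F) is unit, so F = 0.
The clause (~D) is unit, so D = 0.
The clause (E) is unit, so E = 1.
That conflicts with the unit clause (~E).
So every satisfying assignment has B = True.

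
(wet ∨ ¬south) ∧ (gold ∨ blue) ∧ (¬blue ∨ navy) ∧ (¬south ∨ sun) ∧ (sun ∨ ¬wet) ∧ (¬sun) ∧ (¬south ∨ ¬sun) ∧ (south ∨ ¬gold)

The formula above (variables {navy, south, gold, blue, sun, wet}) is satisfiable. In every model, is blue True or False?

True

Suppose blue = False.
From the singleton clause (gold), gold = True.
From the singleton clause (¬sun), sun = False.
From the singleton clause (¬south), south = False.
Now (south) is unsatisfied and unit — conflict.
So every satisfying assignment has blue = True.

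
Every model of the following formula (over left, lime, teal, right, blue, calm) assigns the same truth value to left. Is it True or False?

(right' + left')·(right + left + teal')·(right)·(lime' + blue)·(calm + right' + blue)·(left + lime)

Suppose left = 1.
(right') alone gives right = 0.
Now (right) is unsatisfied and unit — conflict.
So every satisfying assignment has left = False.

False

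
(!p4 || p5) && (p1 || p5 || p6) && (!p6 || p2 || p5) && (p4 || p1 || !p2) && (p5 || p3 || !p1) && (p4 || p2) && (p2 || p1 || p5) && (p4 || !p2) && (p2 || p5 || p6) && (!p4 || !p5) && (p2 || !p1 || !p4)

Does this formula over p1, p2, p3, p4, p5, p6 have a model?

Case p4 = false:
The clause (p2) is unit, so p2 = true.
That conflicts with the unit clause (!p2).
Undo p4 and try p4 = true.
The clause (p5) is unit, so p5 = true.
That conflicts with the unit clause (!p5).
Either choice for p4 ends in contradiction.
No assignment satisfies every clause.

No, unsatisfiable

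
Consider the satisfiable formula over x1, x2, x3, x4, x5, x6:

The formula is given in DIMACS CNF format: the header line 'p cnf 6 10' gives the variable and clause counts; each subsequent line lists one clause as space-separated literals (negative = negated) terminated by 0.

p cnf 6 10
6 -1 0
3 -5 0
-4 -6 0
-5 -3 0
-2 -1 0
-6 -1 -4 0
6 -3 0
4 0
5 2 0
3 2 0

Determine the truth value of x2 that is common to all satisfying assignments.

Suppose x2 = False.
Unit clause (x4) forces x4 = True.
Unit clause (¬x6) forces x6 = False.
Unit clause (¬x1) forces x1 = False.
Unit clause (¬x3) forces x3 = False.
Now (x3) is unsatisfied and unit — conflict.
So every satisfying assignment has x2 = True.

True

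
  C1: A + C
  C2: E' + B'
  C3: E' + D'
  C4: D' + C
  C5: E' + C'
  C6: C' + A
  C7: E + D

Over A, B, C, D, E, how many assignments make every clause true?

3

There are 2^5 = 32 truth assignments over (A, B, C, D, E).
Split on A. With A = 1, the clauses containing A are satisfied and A' drops from the rest; 3 of the 2^4 = 16 assignments to the other variables satisfy what remains.
With A = 0, by the same count on the reduced clause set, 0 assignments work.
Total: 3 + 0 = 3.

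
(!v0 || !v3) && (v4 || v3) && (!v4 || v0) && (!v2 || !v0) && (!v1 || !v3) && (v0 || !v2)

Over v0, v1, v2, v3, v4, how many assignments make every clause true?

3

There are 2^5 = 32 truth assignments over (v0, v1, v2, v3, v4).
Split on v0. With v0 = true, the clauses containing v0 are satisfied and !v0 drops from the rest; 2 of the 2^4 = 16 assignments to the other variables satisfy what remains.
With v0 = false, by the same count on the reduced clause set, 1 assignment works.
(One model: v0=F, v1=F, v2=F, v3=T, v4=F.)
Total: 2 + 1 = 3.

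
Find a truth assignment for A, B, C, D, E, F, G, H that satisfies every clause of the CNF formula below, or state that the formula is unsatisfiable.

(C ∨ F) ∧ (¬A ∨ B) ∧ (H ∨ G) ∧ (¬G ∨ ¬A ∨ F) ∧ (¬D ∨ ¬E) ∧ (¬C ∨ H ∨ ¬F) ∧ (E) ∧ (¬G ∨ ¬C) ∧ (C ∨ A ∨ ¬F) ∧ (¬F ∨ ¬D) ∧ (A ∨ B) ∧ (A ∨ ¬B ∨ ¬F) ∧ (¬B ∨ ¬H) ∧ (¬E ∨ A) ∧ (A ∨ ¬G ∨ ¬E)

From the singleton clause (E), E = True.
From the singleton clause (¬D), D = False.
From the singleton clause (A), A = True.
From the singleton clause (B), B = True.
From the singleton clause (¬H), H = False.
From the singleton clause (G), G = True.
From the singleton clause (F), F = True.
From the singleton clause (¬C), C = False.
This assignment satisfies each clause.

A ↦ True,  B ↦ True,  C ↦ False,  D ↦ False,  E ↦ True,  F ↦ True,  G ↦ True,  H ↦ False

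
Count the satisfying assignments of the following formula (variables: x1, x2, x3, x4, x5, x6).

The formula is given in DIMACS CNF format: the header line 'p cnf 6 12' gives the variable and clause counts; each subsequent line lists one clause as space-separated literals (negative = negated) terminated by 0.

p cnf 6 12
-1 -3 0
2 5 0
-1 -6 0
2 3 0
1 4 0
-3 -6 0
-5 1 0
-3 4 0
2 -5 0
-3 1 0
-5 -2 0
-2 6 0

1

There are 2^6 = 64 truth assignments over (x1, x2, x3, x4, x5, x6).
Split on x5. With x5 = True, the clauses containing x5 are satisfied and ¬x5 drops from the rest; 0 of the 2^5 = 32 assignments to the other variables satisfy what remains.
With x5 = False, by the same count on the reduced clause set, 1 assignment works.
(One model: x1=F, x2=T, x3=F, x4=T, x5=F, x6=T.)
Total: 0 + 1 = 1.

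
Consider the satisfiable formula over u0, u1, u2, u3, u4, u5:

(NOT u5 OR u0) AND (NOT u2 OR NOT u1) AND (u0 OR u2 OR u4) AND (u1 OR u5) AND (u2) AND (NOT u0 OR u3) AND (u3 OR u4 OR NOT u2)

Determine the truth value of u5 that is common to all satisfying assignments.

True

Suppose u5 = false.
From the singleton clause (u1), u1 = true.
From the singleton clause (NOT u2), u2 = false.
Now (u2) is unsatisfied and unit — conflict.
So every satisfying assignment has u5 = True.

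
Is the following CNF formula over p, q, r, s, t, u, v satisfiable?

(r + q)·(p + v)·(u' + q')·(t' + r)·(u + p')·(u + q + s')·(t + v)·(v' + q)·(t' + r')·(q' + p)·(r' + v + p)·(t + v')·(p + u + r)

No

Try r = 1.
Unit clause (t') forces t = 0.
Unit clause (v) forces v = 1.
Now (v') is unsatisfied and unit — conflict.
Undo r and try r = 0.
Unit clause (q) forces q = 1.
Unit clause (u') forces u = 0.
Unit clause (t') forces t = 0.
Unit clause (p') forces p = 0.
Now (p) is unsatisfied and unit — conflict.
Neither r = 1 nor r = 0 works.
No assignment satisfies every clause.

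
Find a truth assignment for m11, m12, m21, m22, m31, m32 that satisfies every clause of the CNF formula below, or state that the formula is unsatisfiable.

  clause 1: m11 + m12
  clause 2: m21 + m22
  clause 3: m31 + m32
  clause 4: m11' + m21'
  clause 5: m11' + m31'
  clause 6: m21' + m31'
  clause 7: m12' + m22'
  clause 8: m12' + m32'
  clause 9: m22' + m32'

Try m11 = 1.
(m21') alone gives m21 = 0.
(m22) alone gives m22 = 1.
(m31') alone gives m31 = 0.
(m32) alone gives m32 = 1.
That conflicts with the unit clause (m32').
That branch fails; take m11 = 0 instead.
(m12) alone gives m12 = 1.
(m22') alone gives m22 = 0.
(m21) alone gives m21 = 1.
(m31') alone gives m31 = 0.
(m32) alone gives m32 = 1.
That conflicts with the unit clause (m32').
Both values of m11 lead to a conflict.

UNSATISFIABLE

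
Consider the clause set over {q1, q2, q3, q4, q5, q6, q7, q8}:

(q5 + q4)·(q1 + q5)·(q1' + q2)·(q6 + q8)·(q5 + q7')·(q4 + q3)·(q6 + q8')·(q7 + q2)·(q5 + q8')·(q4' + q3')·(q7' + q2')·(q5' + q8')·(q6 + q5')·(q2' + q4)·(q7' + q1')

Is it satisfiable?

Yes, satisfiable

Suppose q5 = 0.
Unit clause (q4) forces q4 = 1.
Unit clause (q1) forces q1 = 1.
Unit clause (q2) forces q2 = 1.
Unit clause (q7') forces q7 = 0.
Unit clause (q8') forces q8 = 0.
Unit clause (q6) forces q6 = 1.
Unit clause (q3') forces q3 = 0.
This assignment satisfies each clause.
A satisfying assignment: q1=1,  q2=1,  q3=0,  q4=1,  q5=0,  q6=1,  q7=0,  q8=0.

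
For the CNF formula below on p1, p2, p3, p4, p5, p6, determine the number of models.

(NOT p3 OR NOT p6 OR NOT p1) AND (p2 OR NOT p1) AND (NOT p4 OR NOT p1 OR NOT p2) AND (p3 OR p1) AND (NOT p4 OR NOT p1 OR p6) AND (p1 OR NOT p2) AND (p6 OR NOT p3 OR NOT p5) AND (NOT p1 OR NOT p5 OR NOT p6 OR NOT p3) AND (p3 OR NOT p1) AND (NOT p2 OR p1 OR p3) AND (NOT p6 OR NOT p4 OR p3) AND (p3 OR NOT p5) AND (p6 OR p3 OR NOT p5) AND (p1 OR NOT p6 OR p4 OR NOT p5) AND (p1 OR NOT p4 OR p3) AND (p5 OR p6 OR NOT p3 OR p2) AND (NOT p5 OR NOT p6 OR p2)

3

There are 2^6 = 64 truth assignments over (p1, p2, p3, p4, p5, p6).
Split on p1. With p1 = true, the clauses containing p1 are satisfied and NOT p1 drops from the rest; 1 of the 2^5 = 32 assignments to the other variables satisfy what remains.
With p1 = false, by the same count on the reduced clause set, 2 assignments work.
Total: 1 + 2 = 3.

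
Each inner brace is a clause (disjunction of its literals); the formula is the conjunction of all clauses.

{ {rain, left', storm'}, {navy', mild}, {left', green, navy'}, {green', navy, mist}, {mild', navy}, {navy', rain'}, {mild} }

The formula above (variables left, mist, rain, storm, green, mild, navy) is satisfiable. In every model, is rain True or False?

False

Suppose rain = 1.
From the singleton clause (navy'), navy = 0.
From the singleton clause (mild'), mild = 0.
Now (mild) is unsatisfied and unit — conflict.
So every satisfying assignment has rain = False.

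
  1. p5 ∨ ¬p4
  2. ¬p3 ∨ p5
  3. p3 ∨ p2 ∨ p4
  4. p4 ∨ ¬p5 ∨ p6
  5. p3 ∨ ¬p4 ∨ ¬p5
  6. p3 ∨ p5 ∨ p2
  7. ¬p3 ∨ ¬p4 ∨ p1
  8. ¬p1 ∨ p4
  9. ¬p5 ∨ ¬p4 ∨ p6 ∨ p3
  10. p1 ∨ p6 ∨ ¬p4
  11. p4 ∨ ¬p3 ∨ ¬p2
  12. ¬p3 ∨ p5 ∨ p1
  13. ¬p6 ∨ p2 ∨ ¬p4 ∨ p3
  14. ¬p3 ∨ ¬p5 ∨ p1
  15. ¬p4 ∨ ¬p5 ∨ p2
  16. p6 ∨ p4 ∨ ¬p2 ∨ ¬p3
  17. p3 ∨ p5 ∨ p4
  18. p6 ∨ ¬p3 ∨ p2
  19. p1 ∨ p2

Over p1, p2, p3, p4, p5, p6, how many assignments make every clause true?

3

There are 2^6 = 64 truth assignments over (p1, p2, p3, p4, p5, p6).
Split on p3. With p3 = True, the clauses containing p3 are satisfied and ¬p3 drops from the rest; 2 of the 2^5 = 32 assignments to the other variables satisfy what remains.
With p3 = False, by the same count on the reduced clause set, 1 assignment works.
(One model: p1=F, p2=T, p3=F, p4=F, p5=T, p6=T.)
Total: 2 + 1 = 3.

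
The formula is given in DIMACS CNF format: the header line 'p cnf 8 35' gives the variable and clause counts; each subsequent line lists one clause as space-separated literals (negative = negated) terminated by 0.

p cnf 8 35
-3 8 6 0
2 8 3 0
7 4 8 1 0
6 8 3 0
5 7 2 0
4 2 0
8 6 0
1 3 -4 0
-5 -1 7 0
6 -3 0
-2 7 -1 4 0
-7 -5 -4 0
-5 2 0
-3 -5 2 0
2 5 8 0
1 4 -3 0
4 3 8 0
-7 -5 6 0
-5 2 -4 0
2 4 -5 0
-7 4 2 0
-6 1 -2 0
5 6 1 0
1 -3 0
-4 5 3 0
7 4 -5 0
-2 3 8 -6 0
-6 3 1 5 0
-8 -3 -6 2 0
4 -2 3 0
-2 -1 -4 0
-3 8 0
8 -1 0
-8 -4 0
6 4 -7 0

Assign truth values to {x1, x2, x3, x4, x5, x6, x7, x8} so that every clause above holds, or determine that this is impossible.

Try x4 = False.
The clause (x2) is unit, so x2 = True.
The clause (x3) is unit, so x3 = True.
The clause (x6) is unit, so x6 = True.
The clause (x1) is unit, so x1 = True.
The clause (x7) is unit, so x7 = True.
The clause (x8) is unit, so x8 = True.
No clause remains; x5 is free.

x1 ↦ True, x2 ↦ True, x3 ↦ True, x4 ↦ False, x5 ↦ False, x6 ↦ True, x7 ↦ True, x8 ↦ True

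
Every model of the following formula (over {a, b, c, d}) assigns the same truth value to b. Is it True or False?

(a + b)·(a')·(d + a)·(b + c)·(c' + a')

Suppose b = 0.
From the singleton clause (a), a = 1.
But (a') is also a unit clause — contradiction.
So every satisfying assignment has b = True.

True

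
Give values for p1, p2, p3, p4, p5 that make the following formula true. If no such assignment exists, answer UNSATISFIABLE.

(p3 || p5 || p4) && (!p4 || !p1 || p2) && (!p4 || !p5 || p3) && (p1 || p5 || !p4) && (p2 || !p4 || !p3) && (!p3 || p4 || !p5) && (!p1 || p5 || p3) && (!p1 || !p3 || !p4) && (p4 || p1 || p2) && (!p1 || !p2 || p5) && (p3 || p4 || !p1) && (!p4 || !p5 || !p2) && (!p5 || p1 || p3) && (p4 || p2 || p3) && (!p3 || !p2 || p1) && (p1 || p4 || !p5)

Suppose p3 = true.
Suppose p2 = false.
(!p4) alone gives p4 = false.
(!p5) alone gives p5 = false.
(p1) alone gives p1 = true.
This assignment satisfies each clause.

p1: true,  p2: false,  p3: true,  p4: false,  p5: false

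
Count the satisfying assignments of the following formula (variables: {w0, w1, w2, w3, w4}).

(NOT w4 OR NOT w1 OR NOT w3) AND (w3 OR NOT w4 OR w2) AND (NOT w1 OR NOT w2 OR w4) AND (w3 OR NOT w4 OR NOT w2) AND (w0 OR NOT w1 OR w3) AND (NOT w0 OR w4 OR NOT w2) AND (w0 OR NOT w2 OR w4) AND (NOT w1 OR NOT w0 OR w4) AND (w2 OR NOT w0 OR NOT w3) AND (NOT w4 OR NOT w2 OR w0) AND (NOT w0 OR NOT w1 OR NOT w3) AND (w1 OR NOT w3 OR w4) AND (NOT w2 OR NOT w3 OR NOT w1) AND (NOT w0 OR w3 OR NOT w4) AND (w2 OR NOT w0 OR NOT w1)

5

There are 2^5 = 32 truth assignments over (w0, w1, w2, w3, w4).
Split on w1. With w1 = true, the clauses containing w1 are satisfied and NOT w1 drops from the rest; 1 of the 2^4 = 16 assignments to the other variables satisfy what remains.
With w1 = false, by the same count on the reduced clause set, 4 assignments work.
(One model: w0=F, w1=F, w2=F, w3=F, w4=F.)
Total: 1 + 4 = 5.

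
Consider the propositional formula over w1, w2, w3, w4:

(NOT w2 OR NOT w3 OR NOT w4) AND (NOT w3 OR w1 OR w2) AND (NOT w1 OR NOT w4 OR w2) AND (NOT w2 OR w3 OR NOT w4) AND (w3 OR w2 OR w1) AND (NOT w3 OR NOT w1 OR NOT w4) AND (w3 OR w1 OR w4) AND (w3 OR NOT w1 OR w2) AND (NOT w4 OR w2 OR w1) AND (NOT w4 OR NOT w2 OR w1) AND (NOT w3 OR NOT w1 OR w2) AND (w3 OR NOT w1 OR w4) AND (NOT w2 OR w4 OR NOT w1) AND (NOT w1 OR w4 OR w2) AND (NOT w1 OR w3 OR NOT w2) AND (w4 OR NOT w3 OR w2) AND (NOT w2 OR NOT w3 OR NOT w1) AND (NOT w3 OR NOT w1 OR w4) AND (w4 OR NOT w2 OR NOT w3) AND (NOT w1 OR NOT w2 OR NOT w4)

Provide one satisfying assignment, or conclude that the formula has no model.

Try w2 = false.
Try w3 = false.
Unit clause (w1) forces w1 = true.
But (NOT w1) is also a unit clause — contradiction.
Backtrack on w3: now try w3 = true.
Unit clause (w1) forces w1 = true.
But (NOT w1) is also a unit clause — contradiction.
Neither w3 = true nor w3 = false works.
Backtrack on w2: now try w2 = true.
Try w3 = false.
Unit clause (NOT w4) forces w4 = false.
Unit clause (w1) forces w1 = true.
But (NOT w1) is also a unit clause — contradiction.
Backtrack on w3: now try w3 = true.
Unit clause (NOT w4) forces w4 = false.
But (w4) is also a unit clause — contradiction.
Neither w3 = true nor w3 = false works.
Neither w2 = true nor w2 = false works.

UNSATISFIABLE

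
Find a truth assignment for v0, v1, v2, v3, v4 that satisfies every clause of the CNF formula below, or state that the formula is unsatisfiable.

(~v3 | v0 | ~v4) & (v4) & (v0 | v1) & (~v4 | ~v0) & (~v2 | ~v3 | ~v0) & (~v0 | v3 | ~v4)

(v4) alone gives v4 = 1.
(~v0) alone gives v0 = 0.
(~v3) alone gives v3 = 0.
(v1) alone gives v1 = 1.
No clause remains; v2 is free.

v0: 0, v1: 1, v2: 0, v3: 0, v4: 1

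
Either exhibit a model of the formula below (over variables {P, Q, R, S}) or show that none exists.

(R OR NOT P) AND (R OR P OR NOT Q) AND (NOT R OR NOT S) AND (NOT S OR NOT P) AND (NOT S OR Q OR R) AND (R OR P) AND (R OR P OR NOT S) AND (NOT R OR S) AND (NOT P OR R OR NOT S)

Case R = true:
From the singleton clause (NOT S), S = false.
But (S) is also a unit clause — contradiction.
Undo R and try R = false.
From the singleton clause (NOT P), P = false.
But (P) is also a unit clause — contradiction.
Both values of R lead to a conflict.

UNSATISFIABLE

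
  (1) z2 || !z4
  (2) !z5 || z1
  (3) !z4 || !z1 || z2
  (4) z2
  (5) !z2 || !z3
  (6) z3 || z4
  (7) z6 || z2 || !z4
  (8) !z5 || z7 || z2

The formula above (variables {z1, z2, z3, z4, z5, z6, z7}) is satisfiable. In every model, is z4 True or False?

True

Suppose z4 = false.
Unit clause (z2) forces z2 = true.
Unit clause (!z3) forces z3 = false.
Now (z3) is unsatisfied and unit — conflict.
So every satisfying assignment has z4 = True.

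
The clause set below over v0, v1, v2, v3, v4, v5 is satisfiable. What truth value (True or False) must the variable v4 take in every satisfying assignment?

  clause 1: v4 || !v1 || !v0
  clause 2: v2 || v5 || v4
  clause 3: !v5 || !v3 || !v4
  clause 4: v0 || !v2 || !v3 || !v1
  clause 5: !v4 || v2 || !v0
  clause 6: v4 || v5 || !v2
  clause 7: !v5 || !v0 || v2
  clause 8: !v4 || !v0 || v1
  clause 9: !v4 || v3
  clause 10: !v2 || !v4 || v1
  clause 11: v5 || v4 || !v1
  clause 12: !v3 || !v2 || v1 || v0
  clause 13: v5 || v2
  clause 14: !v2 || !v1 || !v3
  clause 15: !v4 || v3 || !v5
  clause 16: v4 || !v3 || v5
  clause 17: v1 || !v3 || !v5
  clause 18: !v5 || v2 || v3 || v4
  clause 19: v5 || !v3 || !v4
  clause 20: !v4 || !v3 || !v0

False

Suppose v4 = true.
Unit clause (v3) forces v3 = true.
Unit clause (!v5) forces v5 = false.
That conflicts with the unit clause (v5).
So every satisfying assignment has v4 = False.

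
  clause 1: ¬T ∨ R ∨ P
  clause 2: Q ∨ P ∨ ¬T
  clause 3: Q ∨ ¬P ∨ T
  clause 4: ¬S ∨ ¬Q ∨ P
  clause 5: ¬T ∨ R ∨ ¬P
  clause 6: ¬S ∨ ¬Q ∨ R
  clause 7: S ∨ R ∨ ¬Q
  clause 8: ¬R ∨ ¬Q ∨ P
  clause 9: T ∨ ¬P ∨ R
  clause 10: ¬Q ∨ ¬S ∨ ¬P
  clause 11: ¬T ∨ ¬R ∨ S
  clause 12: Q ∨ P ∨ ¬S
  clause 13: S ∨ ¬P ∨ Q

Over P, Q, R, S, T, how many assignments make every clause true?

There are 2^5 = 32 truth assignments over (P, Q, R, S, T).
Split on S. With S = True, the clauses containing S are satisfied and ¬S drops from the rest; 1 of the 2^4 = 16 assignments to the other variables satisfy what remains.
With S = False, by the same count on the reduced clause set, 3 assignments work.
(One model: P=F, Q=F, R=F, S=F, T=F.)
Total: 1 + 3 = 4.

4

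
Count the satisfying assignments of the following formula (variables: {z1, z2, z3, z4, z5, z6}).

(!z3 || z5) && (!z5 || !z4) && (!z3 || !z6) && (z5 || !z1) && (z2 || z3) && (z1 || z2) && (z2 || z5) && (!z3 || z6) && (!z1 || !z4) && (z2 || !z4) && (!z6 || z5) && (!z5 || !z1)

There are 2^6 = 64 truth assignments over (z1, z2, z3, z4, z5, z6).
Split on z3. With z3 = true, the clauses containing z3 are satisfied and !z3 drops from the rest; 0 of the 2^5 = 32 assignments to the other variables satisfy what remains.
With z3 = false, by the same count on the reduced clause set, 4 assignments work.
(One model: z1=F, z2=T, z3=F, z4=F, z5=F, z6=F.)
Total: 0 + 4 = 4.

4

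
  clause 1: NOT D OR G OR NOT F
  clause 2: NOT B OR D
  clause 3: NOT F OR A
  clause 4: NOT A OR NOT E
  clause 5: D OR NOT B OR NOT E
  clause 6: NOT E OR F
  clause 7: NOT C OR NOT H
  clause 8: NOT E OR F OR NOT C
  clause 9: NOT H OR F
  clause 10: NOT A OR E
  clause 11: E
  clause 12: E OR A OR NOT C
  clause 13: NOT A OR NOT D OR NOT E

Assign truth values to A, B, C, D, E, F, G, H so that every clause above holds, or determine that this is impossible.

UNSATISFIABLE

Unit clause (E) forces E = true.
Unit clause (NOT A) forces A = false.
Unit clause (NOT F) forces F = false.
That conflicts with the unit clause (F).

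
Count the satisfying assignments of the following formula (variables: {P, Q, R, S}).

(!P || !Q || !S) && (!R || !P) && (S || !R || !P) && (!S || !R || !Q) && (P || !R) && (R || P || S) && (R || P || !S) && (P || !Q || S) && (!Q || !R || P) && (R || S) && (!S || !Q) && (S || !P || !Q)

1

There are 2^4 = 16 truth assignments over (P, Q, R, S).
Check each against the 12 clauses (columns in the order P, Q, R, S):
  F F F F  ✗ fails (R || P || S)
  F F F T  ✗ fails (R || P || !S)
  F F T F  ✗ fails (P || !R)
  F F T T  ✗ fails (P || !R)
  F T F F  ✗ fails (R || P || S)
  F T F T  ✗ fails (R || P || !S)
  F T T F  ✗ fails (P || !R)
  F T T T  ✗ fails (!S || !R || !Q)
  T F F F  ✗ fails (R || S)
  T F F T  ✓ satisfies all
  T F T F  ✗ fails (!R || !P)
  T F T T  ✗ fails (!R || !P)
  T T F F  ✗ fails (R || S)
  T T F T  ✗ fails (!P || !Q || !S)
  T T T F  ✗ fails (!R || !P)
  T T T T  ✗ fails (!P || !Q || !S)
1 of the 16 rows is a model.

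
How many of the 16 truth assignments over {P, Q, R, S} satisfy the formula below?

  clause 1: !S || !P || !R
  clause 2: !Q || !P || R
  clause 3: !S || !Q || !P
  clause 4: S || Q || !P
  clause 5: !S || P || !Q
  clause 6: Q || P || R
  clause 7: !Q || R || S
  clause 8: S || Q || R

5

There are 2^4 = 16 truth assignments over (P, Q, R, S).
Check each against the 8 clauses (columns in the order P, Q, R, S):
  F F F F  ✗ fails (Q || P || R)
  F F F T  ✗ fails (Q || P || R)
  F F T F  ✓ satisfies all
  F F T T  ✓ satisfies all
  F T F F  ✗ fails (!Q || R || S)
  F T F T  ✗ fails (!S || P || !Q)
  F T T F  ✓ satisfies all
  F T T T  ✗ fails (!S || P || !Q)
  T F F F  ✗ fails (S || Q || !P)
  T F F T  ✓ satisfies all
  T F T F  ✗ fails (S || Q || !P)
  T F T T  ✗ fails (!S || !P || !R)
  T T F F  ✗ fails (!Q || !P || R)
  T T F T  ✗ fails (!Q || !P || R)
  T T T F  ✓ satisfies all
  T T T T  ✗ fails (!S || !P || !R)
5 of the 16 rows are models.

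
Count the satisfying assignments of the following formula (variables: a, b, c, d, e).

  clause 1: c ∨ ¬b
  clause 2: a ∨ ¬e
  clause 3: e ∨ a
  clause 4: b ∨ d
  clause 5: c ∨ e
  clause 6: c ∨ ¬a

6

There are 2^5 = 32 truth assignments over (a, b, c, d, e).
Split on d. With d = True, the clauses containing d are satisfied and ¬d drops from the rest; 4 of the 2^4 = 16 assignments to the other variables satisfy what remains.
With d = False, by the same count on the reduced clause set, 2 assignments work.
Total: 4 + 2 = 6.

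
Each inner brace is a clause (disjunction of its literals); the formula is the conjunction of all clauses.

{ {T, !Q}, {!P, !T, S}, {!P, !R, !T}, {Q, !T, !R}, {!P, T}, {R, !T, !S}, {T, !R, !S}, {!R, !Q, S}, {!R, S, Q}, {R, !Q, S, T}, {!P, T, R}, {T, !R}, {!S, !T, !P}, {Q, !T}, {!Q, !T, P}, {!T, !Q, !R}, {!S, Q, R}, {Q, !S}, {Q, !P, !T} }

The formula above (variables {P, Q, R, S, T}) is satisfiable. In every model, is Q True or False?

Suppose Q = true.
From the singleton clause (T), T = true.
From the singleton clause (P), P = true.
From the singleton clause (S), S = true.
That conflicts with the unit clause (!S).
So every satisfying assignment has Q = False.

False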